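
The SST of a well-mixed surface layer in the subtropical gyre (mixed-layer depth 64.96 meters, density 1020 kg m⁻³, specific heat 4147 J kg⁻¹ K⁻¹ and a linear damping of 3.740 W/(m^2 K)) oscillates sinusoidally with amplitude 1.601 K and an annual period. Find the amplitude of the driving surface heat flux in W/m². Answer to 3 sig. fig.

87.9

Areal heat capacity C = ρ c_p D = 1020 × 4147 × 64.96 = 2.75×10^8 J/(m^2 K).
ω = 2π / 3.15×10^7 s = 1.99×10^-7 s⁻¹.
√((Cω)² + λ²) = √((54.7)² + 3.740²) = 54.9 W/(m²·K).
F₀ = A × √((Cω)²+λ²) = 1.601 × 54.9 = 87.9 W/m².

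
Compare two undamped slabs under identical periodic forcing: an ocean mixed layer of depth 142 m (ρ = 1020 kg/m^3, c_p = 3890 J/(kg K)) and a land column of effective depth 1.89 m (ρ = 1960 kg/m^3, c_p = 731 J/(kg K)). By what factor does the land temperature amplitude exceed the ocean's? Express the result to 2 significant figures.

C_ocean = 1020 × 3890 × 142 = 5.63×10^8 J/(m²·K).
C_land = 1960 × 731 × 1.89 = 2.71×10^6 J/(m²·K).
Undamped amplitude ∝ 1/C, so A_land/A_ocean = C_ocean/C_land = 208.

210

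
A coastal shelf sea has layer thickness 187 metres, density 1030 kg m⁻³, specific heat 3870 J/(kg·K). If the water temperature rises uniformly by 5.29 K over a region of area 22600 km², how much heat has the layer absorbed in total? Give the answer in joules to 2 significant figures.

8.9×10^19 J

Areal heat capacity C = ρ c_p D = 1030 × 3870 × 187 = 7.45×10^8 J/(m²·K).
Heat per unit area: q = C ΔT = 7.45×10^8 × 5.29 = 3.94×10^9 J/m².
Total heat: Q = q × A = 3.94×10^9 × (22600 × 10⁶ m²) = 8.91×10^19 J.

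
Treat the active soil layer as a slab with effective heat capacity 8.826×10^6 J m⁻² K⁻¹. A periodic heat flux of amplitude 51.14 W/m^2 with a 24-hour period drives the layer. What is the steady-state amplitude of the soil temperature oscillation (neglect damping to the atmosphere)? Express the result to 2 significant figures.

Areal heat capacity C = 8.826×10^6 J m⁻² K⁻¹ (given).
Angular frequency ω = 2π / T = 2π / 86400 s = 7.27×10^-5 s⁻¹.
Cω = 8.83×10^6 × 7.27×10^-5 = 642 W/(m²·K).
Amplitude A = F₀ / (Cω) = 51.14 / 642 = 0.0797 K.

0.080 K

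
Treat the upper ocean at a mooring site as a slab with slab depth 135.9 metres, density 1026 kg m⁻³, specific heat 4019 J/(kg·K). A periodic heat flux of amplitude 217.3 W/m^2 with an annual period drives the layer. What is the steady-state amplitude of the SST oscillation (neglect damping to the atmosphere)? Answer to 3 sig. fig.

1.95 K

Areal heat capacity C = ρ c_p D = 1026 × 4019 × 135.9 = 5.60×10^8 J m⁻² K⁻¹.
Angular frequency ω = 2π / T = 2π / 3.15×10^7 s = 1.99×10^-7 s⁻¹.
Cω = 5.60×10^8 × 1.99×10^-7 = 112 W/(m²·K).
Amplitude A = F₀ / (Cω) = 217.3 / 112 = 1.95 K.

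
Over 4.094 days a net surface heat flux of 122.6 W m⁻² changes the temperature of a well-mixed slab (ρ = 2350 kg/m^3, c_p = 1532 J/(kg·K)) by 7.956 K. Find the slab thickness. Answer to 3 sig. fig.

Heat input Q = F Δt = 122.6 × 3.54×10^5 s = 4.34×10^7 J/m².
Required areal heat capacity C = Q / ΔT = 5.45×10^6 J/(m²·K).
Depth D = C / (ρ c_p) = 5.45×10^6 / (2350 × 1532) = 1.51 m.

1.51 m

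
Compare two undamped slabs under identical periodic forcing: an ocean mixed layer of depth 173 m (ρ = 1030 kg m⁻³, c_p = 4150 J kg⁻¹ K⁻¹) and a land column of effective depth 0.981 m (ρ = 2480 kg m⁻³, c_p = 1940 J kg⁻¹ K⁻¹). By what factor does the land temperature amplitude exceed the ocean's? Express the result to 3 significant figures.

C_ocean = 1030 × 4150 × 173 = 7.39×10^8 J/(m²·K).
C_land = 2480 × 1940 × 0.981 = 4.72×10^6 J/(m²·K).
Undamped amplitude ∝ 1/C, so A_land/A_ocean = C_ocean/C_land = 157.

157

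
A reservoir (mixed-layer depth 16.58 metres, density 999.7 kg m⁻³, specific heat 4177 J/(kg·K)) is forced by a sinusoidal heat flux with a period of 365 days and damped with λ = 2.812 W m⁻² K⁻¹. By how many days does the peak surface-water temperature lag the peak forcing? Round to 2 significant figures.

Areal heat capacity C = ρ c_p D = 999.7 × 4177 × 16.58 = 6.92×10^7 J m⁻² K⁻¹.
ω = 2π / 3.15×10^7 s = 1.99×10^-7 s⁻¹.
Phase lag φ = arctan(Cω/λ) = arctan(13.8/2.812) = 1.37 rad.
Time lag = φ / ω = 1.37 / 1.99×10^-7 = 6.87×10^6 s = 79.6 days.

80 days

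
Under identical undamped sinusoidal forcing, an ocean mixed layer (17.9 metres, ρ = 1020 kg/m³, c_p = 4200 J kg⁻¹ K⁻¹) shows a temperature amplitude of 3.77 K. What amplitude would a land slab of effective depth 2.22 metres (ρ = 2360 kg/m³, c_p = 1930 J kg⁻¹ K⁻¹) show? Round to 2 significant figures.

29 K

C_ocean = 7.67×10^7 J/(m²·K); C_land = 1.01×10^7 J/(m²·K).
A ∝ 1/C ⇒ A_land = A_ocean × C_ocean/C_land = 3.77 × 7.58 = 28.6 K.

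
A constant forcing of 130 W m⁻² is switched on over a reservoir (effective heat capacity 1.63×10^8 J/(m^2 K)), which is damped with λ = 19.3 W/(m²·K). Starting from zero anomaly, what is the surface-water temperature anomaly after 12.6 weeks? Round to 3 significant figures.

Areal heat capacity C = 1.63×10^8 J/(m^2 K) (given).
τ = C / λ = 1.63×10^8 / 19.3 = 8.45×10^6 s.
Equilibrium anomaly ΔT_eq = F / λ = 130 / 19.3 = 6.74 K.
t = 12.6 weeks = 7.62×10^6 s, so t/τ = 0.902.
ΔT(t) = ΔT_eq (1 − e^(−t/τ)) = 6.74 × (1 − e^−0.902) = 4.00 K.

4.00 K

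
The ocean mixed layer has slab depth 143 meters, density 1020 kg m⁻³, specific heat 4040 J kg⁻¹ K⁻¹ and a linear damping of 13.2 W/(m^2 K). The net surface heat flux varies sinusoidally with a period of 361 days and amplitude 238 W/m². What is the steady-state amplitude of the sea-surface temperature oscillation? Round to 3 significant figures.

1.99 K

Areal heat capacity C = ρ c_p D = 1020 × 4040 × 143 = 5.89×10^8 J/(m^2 K).
Angular frequency ω = 2π / T = 2π / 3.12×10^7 s = 2.01×10^-7 s⁻¹.
√((Cω)² + λ²) = √((119)² + 13.2²) = 119 W/(m²·K).
Amplitude A = F₀ / √((Cω)²+λ²) = 238 / 119 = 1.99 K.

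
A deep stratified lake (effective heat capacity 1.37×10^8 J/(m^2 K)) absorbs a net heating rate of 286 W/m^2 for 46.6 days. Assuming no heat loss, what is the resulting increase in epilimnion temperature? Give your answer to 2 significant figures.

Areal heat capacity C = 1.37×10^8 J/(m^2 K) (given).
Net heat input Q = F Δt = 286 × (46.6 days × 86400 s/day) = 1.15×10^9 J/m².
ΔT = Q / C = 1.15×10^9 / 1.37×10^8 = 8.41 K.

8.4 K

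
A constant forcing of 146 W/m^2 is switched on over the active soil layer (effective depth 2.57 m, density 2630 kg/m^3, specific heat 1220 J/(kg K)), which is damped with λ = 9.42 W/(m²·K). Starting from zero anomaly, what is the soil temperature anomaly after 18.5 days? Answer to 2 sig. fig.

Areal heat capacity C = ρ c_p D = 2630 × 1220 × 2.57 = 8.25×10^6 J/(m^2 K).
τ = C / λ = 8.25×10^6 / 9.42 = 8.75×10^5 s.
Equilibrium anomaly ΔT_eq = F / λ = 146 / 9.42 = 15.5 K.
t = 18.5 days = 1.60×10^6 s, so t/τ = 1.83.
ΔT(t) = ΔT_eq (1 − e^(−t/τ)) = 15.5 × (1 − e^−1.83) = 13.0 K.

13 K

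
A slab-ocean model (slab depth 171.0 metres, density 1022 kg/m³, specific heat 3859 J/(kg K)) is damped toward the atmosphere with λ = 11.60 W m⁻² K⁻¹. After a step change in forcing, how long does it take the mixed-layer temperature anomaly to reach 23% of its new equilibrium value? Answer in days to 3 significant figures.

Areal heat capacity C = ρ c_p D = 1022 × 3859 × 171.0 = 6.74×10^8 J m⁻² K⁻¹.
τ = C / λ = 6.74×10^8 / 11.60 = 5.81×10^7 s.
Fraction reached: 1 − e^(−t/τ) = 0.23 ⇒ t = −τ ln(1 − 0.23) = τ × 0.261.
t = 1.52×10^7 s = 176 days.

176 days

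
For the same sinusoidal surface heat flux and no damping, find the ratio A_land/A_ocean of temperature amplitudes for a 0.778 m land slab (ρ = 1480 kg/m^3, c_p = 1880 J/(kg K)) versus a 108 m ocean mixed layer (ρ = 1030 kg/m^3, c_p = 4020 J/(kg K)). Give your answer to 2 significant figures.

210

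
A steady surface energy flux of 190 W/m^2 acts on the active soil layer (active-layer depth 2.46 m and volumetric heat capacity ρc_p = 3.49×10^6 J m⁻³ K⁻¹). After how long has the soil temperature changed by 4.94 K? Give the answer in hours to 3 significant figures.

62.0 hours

Areal heat capacity C = ρc_p × D = 3.49×10^6 × 2.46 = 8.59×10^6 J m⁻² K⁻¹.
Time required: Δt = C ΔT / F = 8.59×10^6 × 4.94 / 190 = 2.23×10^5 s.
In hours: 2.23×10^5 s / (3600 s/hour) = 62.0 hours.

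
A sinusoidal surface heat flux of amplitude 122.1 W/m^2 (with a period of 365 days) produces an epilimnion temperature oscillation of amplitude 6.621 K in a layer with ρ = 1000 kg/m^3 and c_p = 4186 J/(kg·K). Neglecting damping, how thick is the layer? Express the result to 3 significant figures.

22.1 m

ω = 2π / 3.15×10^7 s = 1.99×10^-7 s⁻¹.
Required C = F₀ / (A ω) = 122.1 / (6.621 × 1.99×10^-7) = 9.26×10^7 J/(m²·K).
D = C / (ρ c_p) = 9.26×10^7 / (1000 × 4186) = 22.1 m.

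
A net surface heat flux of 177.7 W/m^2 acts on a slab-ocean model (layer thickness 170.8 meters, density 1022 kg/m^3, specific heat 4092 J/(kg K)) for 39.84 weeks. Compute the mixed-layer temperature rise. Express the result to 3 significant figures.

Areal heat capacity C = ρ c_p D = 1022 × 4092 × 170.8 = 7.14×10^8 J/(m^2 K).
Net heat input Q = F Δt = 177.7 × (39.84 weeks × 6.048×10^5 s/week) = 4.28×10^9 J/m².
ΔT = Q / C = 4.28×10^9 / 7.14×10^8 = 5.99 K.

5.99 K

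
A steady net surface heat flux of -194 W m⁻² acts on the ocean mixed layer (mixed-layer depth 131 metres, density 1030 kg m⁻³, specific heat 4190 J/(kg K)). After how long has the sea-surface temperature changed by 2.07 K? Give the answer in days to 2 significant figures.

70 days

Areal heat capacity C = ρ c_p D = 1030 × 4190 × 131 = 5.65×10^8 J/(m²·K).
Time required: Δt = C ΔT / F = 5.65×10^8 × -2.07 / -194 = 6.03×10^6 s.
In days: 6.03×10^6 s / (86400 s/day) = 69.8 days.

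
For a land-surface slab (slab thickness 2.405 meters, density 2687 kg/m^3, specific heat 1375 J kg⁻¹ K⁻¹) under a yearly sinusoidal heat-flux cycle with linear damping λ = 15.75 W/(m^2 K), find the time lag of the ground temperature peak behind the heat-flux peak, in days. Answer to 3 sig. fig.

6.50 days

Areal heat capacity C = ρ c_p D = 2687 × 1375 × 2.405 = 8.89×10^6 J m⁻² K⁻¹.
ω = 2π / 3.15×10^7 s = 1.99×10^-7 s⁻¹.
Phase lag φ = arctan(Cω/λ) = arctan(1.77/15.75) = 0.112 rad.
Time lag = φ / ω = 0.112 / 1.99×10^-7 = 5.62×10^5 s = 6.50 days.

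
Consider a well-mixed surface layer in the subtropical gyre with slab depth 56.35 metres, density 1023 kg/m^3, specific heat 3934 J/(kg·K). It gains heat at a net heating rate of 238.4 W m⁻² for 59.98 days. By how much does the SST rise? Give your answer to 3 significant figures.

Areal heat capacity C = ρ c_p D = 1023 × 3934 × 56.35 = 2.27×10^8 J m⁻² K⁻¹.
Net heat input Q = F Δt = 238.4 × (59.98 days × 86400 s/day) = 1.24×10^9 J/m².
ΔT = Q / C = 1.24×10^9 / 2.27×10^8 = 5.45 K.

5.45 K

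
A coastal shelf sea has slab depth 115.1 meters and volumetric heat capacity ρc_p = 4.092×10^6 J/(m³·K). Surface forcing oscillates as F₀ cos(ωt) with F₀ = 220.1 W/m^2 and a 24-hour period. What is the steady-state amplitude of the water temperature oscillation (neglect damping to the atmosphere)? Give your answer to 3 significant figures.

0.00643 K

Areal heat capacity C = ρc_p × D = 4.092×10^6 × 115.1 = 4.71×10^8 J/(m^2 K).
Angular frequency ω = 2π / T = 2π / 86400 s = 7.27×10^-5 s⁻¹.
Cω = 4.71×10^8 × 7.27×10^-5 = 34300 W/(m²·K).
Amplitude A = F₀ / (Cω) = 220.1 / 34300 = 0.00643 K.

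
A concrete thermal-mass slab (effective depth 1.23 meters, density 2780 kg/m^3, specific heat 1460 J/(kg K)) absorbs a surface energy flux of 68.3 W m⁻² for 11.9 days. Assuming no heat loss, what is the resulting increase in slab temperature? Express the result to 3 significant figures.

14.1 K

Areal heat capacity C = ρ c_p D = 2780 × 1460 × 1.23 = 4.99×10^6 J/(m²·K).
Net heat input Q = F Δt = 68.3 × (11.9 days × 86400 s/day) = 7.02×10^7 J/m².
ΔT = Q / C = 7.02×10^7 / 4.99×10^6 = 14.1 K.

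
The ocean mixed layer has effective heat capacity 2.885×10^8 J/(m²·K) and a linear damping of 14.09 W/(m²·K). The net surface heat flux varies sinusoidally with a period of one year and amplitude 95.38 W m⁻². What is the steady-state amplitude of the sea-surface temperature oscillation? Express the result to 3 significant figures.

1.61 K

Areal heat capacity C = 2.885×10^8 J/(m²·K) (given).
Angular frequency ω = 2π / T = 2π / 3.15×10^7 s = 1.99×10^-7 s⁻¹.
√((Cω)² + λ²) = √((57.5)² + 14.09²) = 59.2 W/(m²·K).
Amplitude A = F₀ / √((Cω)²+λ²) = 95.38 / 59.2 = 1.61 K.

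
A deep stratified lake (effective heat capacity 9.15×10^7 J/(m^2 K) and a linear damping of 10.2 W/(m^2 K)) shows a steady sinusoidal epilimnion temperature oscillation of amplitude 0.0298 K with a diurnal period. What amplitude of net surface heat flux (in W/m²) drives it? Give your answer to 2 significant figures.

Areal heat capacity C = 9.15×10^7 J/(m^2 K) (given).
ω = 2π / 86400 s = 7.27×10^-5 s⁻¹.
√((Cω)² + λ²) = √((6650)² + 10.2²) = 6650 W/(m²·K).
F₀ = A × √((Cω)²+λ²) = 0.0298 × 6650 = 198 W/m².

200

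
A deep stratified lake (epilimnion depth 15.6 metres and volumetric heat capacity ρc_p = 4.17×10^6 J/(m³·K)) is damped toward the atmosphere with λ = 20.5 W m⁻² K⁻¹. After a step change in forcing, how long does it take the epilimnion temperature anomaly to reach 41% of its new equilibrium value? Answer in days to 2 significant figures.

19 days

Areal heat capacity C = ρc_p × D = 4.17×10^6 × 15.6 = 6.51×10^7 J/(m^2 K).
τ = C / λ = 6.51×10^7 / 20.5 = 3.17×10^6 s.
Fraction reached: 1 − e^(−t/τ) = 0.41 ⇒ t = −τ ln(1 − 0.41) = τ × 0.528.
t = 1.67×10^6 s = 19.4 days.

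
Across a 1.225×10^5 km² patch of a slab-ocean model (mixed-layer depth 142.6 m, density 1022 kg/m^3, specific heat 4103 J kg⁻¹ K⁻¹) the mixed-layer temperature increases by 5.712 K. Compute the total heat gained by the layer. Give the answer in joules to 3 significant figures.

4.18×10^20 J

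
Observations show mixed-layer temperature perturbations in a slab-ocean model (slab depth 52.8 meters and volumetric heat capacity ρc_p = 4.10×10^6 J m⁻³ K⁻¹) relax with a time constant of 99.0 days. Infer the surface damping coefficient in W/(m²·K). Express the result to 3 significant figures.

Areal heat capacity C = ρc_p × D = 4.10×10^6 × 52.8 = 2.16×10^8 J/(m²·K).
τ = 99.0 days = 8.55×10^6 s.
λ = C / τ = 2.16×10^8 / 8.55×10^6 = 25.3 W/(m²·K).

25.3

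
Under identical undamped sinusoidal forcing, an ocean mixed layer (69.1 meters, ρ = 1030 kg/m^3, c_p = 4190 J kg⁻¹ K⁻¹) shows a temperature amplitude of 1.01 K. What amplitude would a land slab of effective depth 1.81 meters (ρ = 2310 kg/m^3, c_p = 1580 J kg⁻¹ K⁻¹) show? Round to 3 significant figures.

45.6 K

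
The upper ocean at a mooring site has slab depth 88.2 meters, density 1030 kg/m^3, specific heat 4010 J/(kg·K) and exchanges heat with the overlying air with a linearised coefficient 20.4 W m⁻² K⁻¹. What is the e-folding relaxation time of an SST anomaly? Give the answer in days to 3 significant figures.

207 days

Areal heat capacity C = ρ c_p D = 1030 × 4010 × 88.2 = 3.64×10^8 J/(m^2 K).
Relaxation time τ = C / λ = 3.64×10^8 / 20.4 = 1.79×10^7 s.
In days: 1.79×10^7 s / (86400 s/day) = 207 days.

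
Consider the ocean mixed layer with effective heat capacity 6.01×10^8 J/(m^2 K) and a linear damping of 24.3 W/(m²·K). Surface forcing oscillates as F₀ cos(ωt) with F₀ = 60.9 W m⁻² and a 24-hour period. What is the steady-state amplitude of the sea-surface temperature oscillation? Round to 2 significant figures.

0.0014 K

Areal heat capacity C = 6.01×10^8 J/(m^2 K) (given).
Angular frequency ω = 2π / T = 2π / 86400 s = 7.27×10^-5 s⁻¹.
√((Cω)² + λ²) = √((43700)² + 24.3²) = 43700 W/(m²·K).
Amplitude A = F₀ / √((Cω)²+λ²) = 60.9 / 43700 = 0.00139 K.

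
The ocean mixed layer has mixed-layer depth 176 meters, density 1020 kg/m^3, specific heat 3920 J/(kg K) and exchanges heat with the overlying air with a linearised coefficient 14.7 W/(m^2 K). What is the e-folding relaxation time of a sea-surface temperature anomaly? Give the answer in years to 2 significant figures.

1.5 years

Areal heat capacity C = ρ c_p D = 1020 × 3920 × 176 = 7.04×10^8 J/(m^2 K).
Relaxation time τ = C / λ = 7.04×10^8 / 14.7 = 4.79×10^7 s.
In years: 4.79×10^7 s / (3.156×10^7 s/year) = 1.52 years.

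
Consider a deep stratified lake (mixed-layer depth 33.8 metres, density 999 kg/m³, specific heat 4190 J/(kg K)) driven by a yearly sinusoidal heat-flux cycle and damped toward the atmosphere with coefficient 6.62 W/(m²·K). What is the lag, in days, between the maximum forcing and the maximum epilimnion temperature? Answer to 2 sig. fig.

78 days

Areal heat capacity C = ρ c_p D = 999 × 4190 × 33.8 = 1.41×10^8 J/(m²·K).
ω = 2π / 3.15×10^7 s = 1.99×10^-7 s⁻¹.
Phase lag φ = arctan(Cω/λ) = arctan(28.2/6.62) = 1.34 rad.
Time lag = φ / ω = 1.34 / 1.99×10^-7 = 6.73×10^6 s = 77.9 days.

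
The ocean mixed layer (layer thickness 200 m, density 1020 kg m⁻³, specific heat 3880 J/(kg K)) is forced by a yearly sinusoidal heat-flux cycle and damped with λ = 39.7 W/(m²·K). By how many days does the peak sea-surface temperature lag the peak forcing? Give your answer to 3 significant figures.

Areal heat capacity C = ρ c_p D = 1020 × 3880 × 200 = 7.92×10^8 J/(m²·K).
ω = 2π / 3.15×10^7 s = 1.99×10^-7 s⁻¹.
Phase lag φ = arctan(Cω/λ) = arctan(158/39.7) = 1.32 rad.
Time lag = φ / ω = 1.32 / 1.99×10^-7 = 6.65×10^6 s = 76.9 days.

76.9 days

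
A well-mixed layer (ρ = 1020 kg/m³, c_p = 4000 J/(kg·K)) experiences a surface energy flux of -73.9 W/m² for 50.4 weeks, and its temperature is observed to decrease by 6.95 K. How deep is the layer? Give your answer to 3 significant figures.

Heat input Q = F Δt = -73.9 × 3.05×10^7 s = -2.25×10^9 J/m².
Required areal heat capacity C = Q / ΔT = 3.24×10^8 J/(m²·K).
Depth D = C / (ρ c_p) = 3.24×10^8 / (1020 × 4000) = 79.4 m.

79.4 m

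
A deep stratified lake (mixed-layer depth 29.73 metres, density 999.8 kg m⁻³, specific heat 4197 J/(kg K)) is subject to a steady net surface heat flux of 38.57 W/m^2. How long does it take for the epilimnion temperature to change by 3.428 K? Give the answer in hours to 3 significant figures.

3080 hours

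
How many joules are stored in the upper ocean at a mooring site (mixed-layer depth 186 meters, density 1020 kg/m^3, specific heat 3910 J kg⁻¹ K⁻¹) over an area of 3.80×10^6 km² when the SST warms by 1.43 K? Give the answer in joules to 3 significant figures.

Areal heat capacity C = ρ c_p D = 1020 × 3910 × 186 = 7.42×10^8 J/(m²·K).
Heat per unit area: q = C ΔT = 7.42×10^8 × 1.43 = 1.06×10^9 J/m².
Total heat: Q = q × A = 1.06×10^9 × (3.80×10^6 × 10⁶ m²) = 4.03×10^21 J.

4.03×10^21 J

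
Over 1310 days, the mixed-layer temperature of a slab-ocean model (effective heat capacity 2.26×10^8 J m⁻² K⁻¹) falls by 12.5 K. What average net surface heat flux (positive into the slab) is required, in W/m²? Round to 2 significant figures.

-25

Areal heat capacity C = 2.26×10^8 J m⁻² K⁻¹ (given).
Required heat per unit area: Q = C ΔT = 2.26×10^8 × -12.5 = -2.82×10^9 J/m².
Flux F = Q / Δt = -2.82×10^9 / 1.13×10^8 s = -25.0 W/m².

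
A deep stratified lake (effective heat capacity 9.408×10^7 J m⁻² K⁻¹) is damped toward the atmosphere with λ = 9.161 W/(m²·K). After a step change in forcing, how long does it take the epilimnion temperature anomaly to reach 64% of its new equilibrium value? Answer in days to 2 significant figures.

120 days

Areal heat capacity C = 9.408×10^7 J m⁻² K⁻¹ (given).
τ = C / λ = 9.41×10^7 / 9.161 = 1.03×10^7 s.
Fraction reached: 1 − e^(−t/τ) = 0.64 ⇒ t = −τ ln(1 − 0.64) = τ × 1.02.
t = 1.05×10^7 s = 121 days.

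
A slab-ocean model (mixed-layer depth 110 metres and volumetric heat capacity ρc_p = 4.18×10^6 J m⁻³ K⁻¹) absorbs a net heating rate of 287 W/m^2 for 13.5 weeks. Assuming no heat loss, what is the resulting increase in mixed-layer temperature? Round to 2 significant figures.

Areal heat capacity C = ρc_p × D = 4.18×10^6 × 110 = 4.60×10^8 J m⁻² K⁻¹.
Net heat input Q = F Δt = 287 × (13.5 weeks × 6.048×10^5 s/week) = 2.34×10^9 J/m².
ΔT = Q / C = 2.34×10^9 / 4.60×10^8 = 5.10 K.

5.1 K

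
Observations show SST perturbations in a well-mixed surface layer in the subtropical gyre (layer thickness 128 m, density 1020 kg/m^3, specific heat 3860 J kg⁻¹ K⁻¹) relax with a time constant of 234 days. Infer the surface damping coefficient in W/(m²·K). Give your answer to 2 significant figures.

Areal heat capacity C = ρ c_p D = 1020 × 3860 × 128 = 5.04×10^8 J/(m²·K).
τ = 234 days = 2.02×10^7 s.
λ = C / τ = 5.04×10^8 / 2.02×10^7 = 24.9 W/(m²·K).

25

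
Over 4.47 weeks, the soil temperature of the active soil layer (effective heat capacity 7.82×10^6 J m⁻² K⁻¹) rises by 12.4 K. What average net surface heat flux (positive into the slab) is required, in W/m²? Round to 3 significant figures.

35.9

Areal heat capacity C = 7.82×10^6 J m⁻² K⁻¹ (given).
Required heat per unit area: Q = C ΔT = 7.82×10^6 × 12.4 = 9.70×10^7 J/m².
Flux F = Q / Δt = 9.70×10^7 / 2.70×10^6 s = 35.9 W/m².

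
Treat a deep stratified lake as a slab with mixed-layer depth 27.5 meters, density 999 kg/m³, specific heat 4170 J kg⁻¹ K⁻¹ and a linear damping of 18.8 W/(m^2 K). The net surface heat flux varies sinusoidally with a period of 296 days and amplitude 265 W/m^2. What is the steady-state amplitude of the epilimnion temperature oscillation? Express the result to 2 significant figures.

7.8 K

Areal heat capacity C = ρ c_p D = 999 × 4170 × 27.5 = 1.15×10^8 J m⁻² K⁻¹.
Angular frequency ω = 2π / T = 2π / 2.56×10^7 s = 2.46×10^-7 s⁻¹.
√((Cω)² + λ²) = √((28.1)² + 18.8²) = 33.8 W/(m²·K).
Amplitude A = F₀ / √((Cω)²+λ²) = 265 / 33.8 = 7.83 K.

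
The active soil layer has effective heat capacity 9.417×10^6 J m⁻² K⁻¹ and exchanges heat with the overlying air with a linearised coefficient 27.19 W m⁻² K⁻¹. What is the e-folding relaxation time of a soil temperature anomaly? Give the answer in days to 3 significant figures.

Areal heat capacity C = 9.417×10^6 J m⁻² K⁻¹ (given).
Relaxation time τ = C / λ = 9.42×10^6 / 27.19 = 3.46×10^5 s.
In days: 3.46×10^5 s / (86400 s/day) = 4.01 days.

4.01 days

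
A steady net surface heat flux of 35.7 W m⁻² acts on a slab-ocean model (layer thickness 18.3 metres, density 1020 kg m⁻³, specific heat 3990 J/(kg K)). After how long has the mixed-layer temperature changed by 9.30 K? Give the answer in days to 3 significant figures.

Areal heat capacity C = ρ c_p D = 1020 × 3990 × 18.3 = 7.45×10^7 J/(m^2 K).
Time required: Δt = C ΔT / F = 7.45×10^7 × 9.30 / 35.7 = 1.94×10^7 s.
In days: 1.94×10^7 s / (86400 s/day) = 225 days.

225 days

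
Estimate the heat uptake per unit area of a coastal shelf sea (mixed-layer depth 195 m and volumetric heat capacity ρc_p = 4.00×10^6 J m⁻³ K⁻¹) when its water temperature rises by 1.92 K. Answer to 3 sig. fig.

1.50×10^9

Areal heat capacity C = ρc_p × D = 4.00×10^6 × 195 = 7.80×10^8 J/(m^2 K).
ΔQ = C ΔT = 7.80×10^8 × 1.92 = 1.50×10^9 J/m².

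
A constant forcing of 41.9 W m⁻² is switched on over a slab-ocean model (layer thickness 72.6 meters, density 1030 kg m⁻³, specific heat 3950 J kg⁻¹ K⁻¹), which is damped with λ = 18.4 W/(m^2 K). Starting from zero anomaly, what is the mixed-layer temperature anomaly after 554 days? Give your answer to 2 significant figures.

Areal heat capacity C = ρ c_p D = 1030 × 3950 × 72.6 = 2.95×10^8 J/(m²·K).
τ = C / λ = 2.95×10^8 / 18.4 = 1.61×10^7 s.
Equilibrium anomaly ΔT_eq = F / λ = 41.9 / 18.4 = 2.28 K.
t = 554 days = 4.79×10^7 s, so t/τ = 2.98.
ΔT(t) = ΔT_eq (1 − e^(−t/τ)) = 2.28 × (1 − e^−2.98) = 2.16 K.

2.2 K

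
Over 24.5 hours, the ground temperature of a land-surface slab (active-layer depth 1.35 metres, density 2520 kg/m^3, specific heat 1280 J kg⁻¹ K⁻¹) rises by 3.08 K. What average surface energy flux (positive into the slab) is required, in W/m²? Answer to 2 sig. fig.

Areal heat capacity C = ρ c_p D = 2520 × 1280 × 1.35 = 4.35×10^6 J/(m²·K).
Required heat per unit area: Q = C ΔT = 4.35×10^6 × 3.08 = 1.34×10^7 J/m².
Flux F = Q / Δt = 1.34×10^7 / 88200 s = 152 W/m².

150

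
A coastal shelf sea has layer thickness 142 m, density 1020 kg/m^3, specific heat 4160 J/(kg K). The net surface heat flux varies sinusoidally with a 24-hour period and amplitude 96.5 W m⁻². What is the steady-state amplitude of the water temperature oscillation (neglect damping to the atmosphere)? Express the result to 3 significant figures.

0.00220 K

Areal heat capacity C = ρ c_p D = 1020 × 4160 × 142 = 6.03×10^8 J/(m^2 K).
Angular frequency ω = 2π / T = 2π / 86400 s = 7.27×10^-5 s⁻¹.
Cω = 6.03×10^8 × 7.27×10^-5 = 43800 W/(m²·K).
Amplitude A = F₀ / (Cω) = 96.5 / 43800 = 0.00220 K.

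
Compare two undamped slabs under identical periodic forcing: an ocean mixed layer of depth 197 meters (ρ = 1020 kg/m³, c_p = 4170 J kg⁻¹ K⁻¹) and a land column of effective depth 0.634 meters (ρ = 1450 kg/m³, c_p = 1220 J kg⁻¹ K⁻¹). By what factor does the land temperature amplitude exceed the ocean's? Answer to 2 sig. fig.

C_ocean = 1020 × 4170 × 197 = 8.38×10^8 J/(m²·K).
C_land = 1450 × 1220 × 0.634 = 1.12×10^6 J/(m²·K).
Undamped amplitude ∝ 1/C, so A_land/A_ocean = C_ocean/C_land = 747.

750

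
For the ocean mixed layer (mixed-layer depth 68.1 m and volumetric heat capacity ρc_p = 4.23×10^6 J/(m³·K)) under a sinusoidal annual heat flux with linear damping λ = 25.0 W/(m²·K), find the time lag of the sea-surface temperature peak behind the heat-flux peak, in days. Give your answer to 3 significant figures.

67.4 days

Areal heat capacity C = ρc_p × D = 4.23×10^6 × 68.1 = 2.88×10^8 J/(m²·K).
ω = 2π / 3.15×10^7 s = 1.99×10^-7 s⁻¹.
Phase lag φ = arctan(Cω/λ) = arctan(57.4/25.0) = 1.16 rad.
Time lag = φ / ω = 1.16 / 1.99×10^-7 = 5.82×10^6 s = 67.4 days.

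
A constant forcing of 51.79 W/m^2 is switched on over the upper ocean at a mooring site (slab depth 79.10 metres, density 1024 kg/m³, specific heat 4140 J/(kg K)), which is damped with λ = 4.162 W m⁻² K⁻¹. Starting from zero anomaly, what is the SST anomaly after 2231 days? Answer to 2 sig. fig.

11 K

Areal heat capacity C = ρ c_p D = 1024 × 4140 × 79.10 = 3.35×10^8 J/(m²·K).
τ = C / λ = 3.35×10^8 / 4.162 = 8.06×10^7 s.
Equilibrium anomaly ΔT_eq = F / λ = 51.79 / 4.162 = 12.4 K.
t = 2231 days = 1.93×10^8 s, so t/τ = 2.39.
ΔT(t) = ΔT_eq (1 − e^(−t/τ)) = 12.4 × (1 − e^−2.39) = 11.3 K.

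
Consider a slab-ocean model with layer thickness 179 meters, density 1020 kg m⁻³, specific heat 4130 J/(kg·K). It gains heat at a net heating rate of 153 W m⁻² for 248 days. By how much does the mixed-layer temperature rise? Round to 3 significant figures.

Areal heat capacity C = ρ c_p D = 1020 × 4130 × 179 = 7.54×10^8 J/(m^2 K).
Net heat input Q = F Δt = 153 × (248 days × 86400 s/day) = 3.28×10^9 J/m².
ΔT = Q / C = 3.28×10^9 / 7.54×10^8 = 4.35 K.

4.35 K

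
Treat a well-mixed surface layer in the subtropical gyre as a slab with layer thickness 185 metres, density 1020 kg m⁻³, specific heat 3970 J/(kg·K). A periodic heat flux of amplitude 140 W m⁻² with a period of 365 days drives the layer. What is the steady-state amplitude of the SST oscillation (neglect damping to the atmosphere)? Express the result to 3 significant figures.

Areal heat capacity C = ρ c_p D = 1020 × 3970 × 185 = 7.49×10^8 J/(m²·K).
Angular frequency ω = 2π / T = 2π / 3.15×10^7 s = 1.99×10^-7 s⁻¹.
Cω = 7.49×10^8 × 1.99×10^-7 = 149 W/(m²·K).
Amplitude A = F₀ / (Cω) = 140 / 149 = 0.938 K.

0.938 K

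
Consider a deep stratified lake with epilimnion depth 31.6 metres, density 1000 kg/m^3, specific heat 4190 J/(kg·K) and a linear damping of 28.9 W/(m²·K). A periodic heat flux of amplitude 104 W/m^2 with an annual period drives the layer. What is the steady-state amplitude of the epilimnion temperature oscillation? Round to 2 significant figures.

2.7 K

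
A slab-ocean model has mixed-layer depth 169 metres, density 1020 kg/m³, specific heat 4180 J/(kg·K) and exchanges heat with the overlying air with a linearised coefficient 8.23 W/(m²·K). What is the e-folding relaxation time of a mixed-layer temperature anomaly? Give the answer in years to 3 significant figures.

Areal heat capacity C = ρ c_p D = 1020 × 4180 × 169 = 7.21×10^8 J/(m²·K).
Relaxation time τ = C / λ = 7.21×10^8 / 8.23 = 8.76×10^7 s.
In years: 8.76×10^7 s / (3.156×10^7 s/year) = 2.77 years.

2.77 years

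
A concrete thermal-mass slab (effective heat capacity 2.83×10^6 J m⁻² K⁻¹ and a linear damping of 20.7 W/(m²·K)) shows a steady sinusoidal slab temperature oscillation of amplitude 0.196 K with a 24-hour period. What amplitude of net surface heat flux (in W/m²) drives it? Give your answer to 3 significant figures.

40.5

Areal heat capacity C = 2.83×10^6 J m⁻² K⁻¹ (given).
ω = 2π / 86400 s = 7.27×10^-5 s⁻¹.
√((Cω)² + λ²) = √((206)² + 20.7²) = 207 W/(m²·K).
F₀ = A × √((Cω)²+λ²) = 0.196 × 207 = 40.5 W/m².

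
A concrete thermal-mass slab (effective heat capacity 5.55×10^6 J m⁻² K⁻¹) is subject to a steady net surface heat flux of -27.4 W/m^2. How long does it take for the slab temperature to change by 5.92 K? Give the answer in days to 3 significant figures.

Areal heat capacity C = 5.55×10^6 J m⁻² K⁻¹ (given).
Time required: Δt = C ΔT / F = 5.55×10^6 × -5.92 / -27.4 = 1.20×10^6 s.
In days: 1.20×10^6 s / (86400 s/day) = 13.9 days.

13.9 days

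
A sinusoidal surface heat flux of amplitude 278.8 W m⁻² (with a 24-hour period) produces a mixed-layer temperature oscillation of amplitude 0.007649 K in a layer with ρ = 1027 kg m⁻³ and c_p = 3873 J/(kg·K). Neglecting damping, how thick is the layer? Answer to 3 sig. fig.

ω = 2π / 86400 s = 7.27×10^-5 s⁻¹.
Required C = F₀ / (A ω) = 278.8 / (0.007649 × 7.27×10^-5) = 5.01×10^8 J/(m²·K).
D = C / (ρ c_p) = 5.01×10^8 / (1027 × 3873) = 126 m.

126 m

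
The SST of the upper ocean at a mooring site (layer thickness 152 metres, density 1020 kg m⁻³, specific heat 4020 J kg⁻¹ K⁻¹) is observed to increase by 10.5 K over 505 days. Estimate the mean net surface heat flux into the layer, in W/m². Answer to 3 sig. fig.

Areal heat capacity C = ρ c_p D = 1020 × 4020 × 152 = 6.23×10^8 J m⁻² K⁻¹.
Required heat per unit area: Q = C ΔT = 6.23×10^8 × 10.5 = 6.54×10^9 J/m².
Flux F = Q / Δt = 6.54×10^9 / 4.36×10^7 s = 150 W/m².

150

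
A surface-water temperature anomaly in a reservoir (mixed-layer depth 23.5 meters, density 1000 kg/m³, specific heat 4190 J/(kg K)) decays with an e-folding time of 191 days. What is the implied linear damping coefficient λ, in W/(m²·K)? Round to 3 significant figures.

5.97

Areal heat capacity C = ρ c_p D = 1000 × 4190 × 23.5 = 9.85×10^7 J m⁻² K⁻¹.
τ = 191 days = 1.65×10^7 s.
λ = C / τ = 9.85×10^7 / 1.65×10^7 = 5.97 W/(m²·K).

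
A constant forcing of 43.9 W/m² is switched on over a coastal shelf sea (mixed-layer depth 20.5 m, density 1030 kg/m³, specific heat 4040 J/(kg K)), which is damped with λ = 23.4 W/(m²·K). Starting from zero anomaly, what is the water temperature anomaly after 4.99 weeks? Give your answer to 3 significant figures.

Areal heat capacity C = ρ c_p D = 1030 × 4040 × 20.5 = 8.53×10^7 J m⁻² K⁻¹.
τ = C / λ = 8.53×10^7 / 23.4 = 3.65×10^6 s.
Equilibrium anomaly ΔT_eq = F / λ = 43.9 / 23.4 = 1.88 K.
t = 4.99 weeks = 3.02×10^6 s, so t/τ = 0.828.
ΔT(t) = ΔT_eq (1 − e^(−t/τ)) = 1.88 × (1 − e^−0.828) = 1.06 K.

1.06 K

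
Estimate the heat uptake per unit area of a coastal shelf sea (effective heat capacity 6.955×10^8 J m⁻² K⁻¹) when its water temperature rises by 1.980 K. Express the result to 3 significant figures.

1.38×10^9

Areal heat capacity C = 6.955×10^8 J m⁻² K⁻¹ (given).
ΔQ = C ΔT = 6.96×10^8 × 1.980 = 1.38×10^9 J/m².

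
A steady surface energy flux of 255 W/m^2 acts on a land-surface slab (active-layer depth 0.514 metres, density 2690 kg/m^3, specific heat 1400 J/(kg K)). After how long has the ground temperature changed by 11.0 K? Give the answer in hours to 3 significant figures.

Areal heat capacity C = ρ c_p D = 2690 × 1400 × 0.514 = 1.94×10^6 J/(m²·K).
Time required: Δt = C ΔT / F = 1.94×10^6 × 11.0 / 255 = 83500 s.
In hours: 83500 s / (3600 s/hour) = 23.2 hours.

23.2 hours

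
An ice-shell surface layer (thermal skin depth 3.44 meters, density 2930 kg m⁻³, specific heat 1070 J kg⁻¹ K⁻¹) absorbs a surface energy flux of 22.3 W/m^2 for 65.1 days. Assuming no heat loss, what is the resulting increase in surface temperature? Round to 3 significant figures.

11.6 K

Areal heat capacity C = ρ c_p D = 2930 × 1070 × 3.44 = 1.08×10^7 J/(m²·K).
Net heat input Q = F Δt = 22.3 × (65.1 days × 86400 s/day) = 1.25×10^8 J/m².
ΔT = Q / C = 1.25×10^8 / 1.08×10^7 = 11.6 K.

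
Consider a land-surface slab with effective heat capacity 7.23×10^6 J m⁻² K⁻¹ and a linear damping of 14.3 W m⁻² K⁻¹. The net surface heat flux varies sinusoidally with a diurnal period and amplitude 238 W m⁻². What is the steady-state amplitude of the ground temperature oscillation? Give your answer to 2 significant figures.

0.45 K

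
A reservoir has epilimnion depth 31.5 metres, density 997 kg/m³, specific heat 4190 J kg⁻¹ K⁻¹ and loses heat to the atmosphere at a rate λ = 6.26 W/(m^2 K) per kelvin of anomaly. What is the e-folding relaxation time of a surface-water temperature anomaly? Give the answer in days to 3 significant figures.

Areal heat capacity C = ρ c_p D = 997 × 4190 × 31.5 = 1.32×10^8 J/(m^2 K).
Relaxation time τ = C / λ = 1.32×10^8 / 6.26 = 2.10×10^7 s.
In days: 2.10×10^7 s / (86400 s/day) = 243 days.

243 days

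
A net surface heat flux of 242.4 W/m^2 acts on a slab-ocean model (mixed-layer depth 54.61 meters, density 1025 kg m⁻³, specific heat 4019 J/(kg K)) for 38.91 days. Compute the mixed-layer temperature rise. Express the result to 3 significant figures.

Areal heat capacity C = ρ c_p D = 1025 × 4019 × 54.61 = 2.25×10^8 J/(m²·K).
Net heat input Q = F Δt = 242.4 × (38.91 days × 86400 s/day) = 8.15×10^8 J/m².
ΔT = Q / C = 8.15×10^8 / 2.25×10^8 = 3.62 K.

3.62 K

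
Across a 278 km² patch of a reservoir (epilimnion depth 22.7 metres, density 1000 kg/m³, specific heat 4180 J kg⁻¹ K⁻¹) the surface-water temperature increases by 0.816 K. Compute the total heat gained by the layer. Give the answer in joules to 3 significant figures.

Areal heat capacity C = ρ c_p D = 1000 × 4180 × 22.7 = 9.49×10^7 J/(m^2 K).
Heat per unit area: q = C ΔT = 9.49×10^7 × 0.816 = 7.74×10^7 J/m².
Total heat: Q = q × A = 7.74×10^7 × (278 × 10⁶ m²) = 2.15×10^16 J.

2.15×10^16 J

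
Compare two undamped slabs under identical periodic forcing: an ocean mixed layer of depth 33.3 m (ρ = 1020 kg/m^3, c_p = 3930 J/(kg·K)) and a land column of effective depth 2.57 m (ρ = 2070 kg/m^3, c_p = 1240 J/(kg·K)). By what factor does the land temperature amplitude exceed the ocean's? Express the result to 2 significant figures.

C_ocean = 1020 × 3930 × 33.3 = 1.33×10^8 J/(m²·K).
C_land = 2070 × 1240 × 2.57 = 6.60×10^6 J/(m²·K).
Undamped amplitude ∝ 1/C, so A_land/A_ocean = C_ocean/C_land = 20.2.

20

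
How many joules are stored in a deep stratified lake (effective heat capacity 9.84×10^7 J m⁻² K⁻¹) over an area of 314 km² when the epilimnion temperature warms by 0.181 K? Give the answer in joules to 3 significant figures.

5.59×10^15 J

Areal heat capacity C = 9.84×10^7 J m⁻² K⁻¹ (given).
Heat per unit area: q = C ΔT = 9.84×10^7 × 0.181 = 1.78×10^7 J/m².
Total heat: Q = q × A = 1.78×10^7 × (314 × 10⁶ m²) = 5.59×10^15 J.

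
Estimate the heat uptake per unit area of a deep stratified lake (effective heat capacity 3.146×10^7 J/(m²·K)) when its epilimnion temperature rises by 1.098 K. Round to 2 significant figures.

3.5×10^7

Areal heat capacity C = 3.146×10^7 J/(m²·K) (given).
ΔQ = C ΔT = 3.15×10^7 × 1.098 = 3.45×10^7 J/m².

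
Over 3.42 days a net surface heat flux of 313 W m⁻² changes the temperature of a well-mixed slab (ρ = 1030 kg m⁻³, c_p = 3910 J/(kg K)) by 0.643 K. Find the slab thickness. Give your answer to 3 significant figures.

Heat input Q = F Δt = 313 × 2.95×10^5 s = 9.25×10^7 J/m².
Required areal heat capacity C = Q / ΔT = 1.44×10^8 J/(m²·K).
Depth D = C / (ρ c_p) = 1.44×10^8 / (1030 × 3910) = 35.7 m.

35.7 m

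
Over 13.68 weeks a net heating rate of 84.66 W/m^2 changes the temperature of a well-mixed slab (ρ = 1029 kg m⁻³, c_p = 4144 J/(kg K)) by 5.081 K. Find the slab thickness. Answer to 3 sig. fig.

32.3 m

Heat input Q = F Δt = 84.66 × 8.27×10^6 s = 7.00×10^8 J/m².
Required areal heat capacity C = Q / ΔT = 1.38×10^8 J/(m²·K).
Depth D = C / (ρ c_p) = 1.38×10^8 / (1029 × 4144) = 32.3 m.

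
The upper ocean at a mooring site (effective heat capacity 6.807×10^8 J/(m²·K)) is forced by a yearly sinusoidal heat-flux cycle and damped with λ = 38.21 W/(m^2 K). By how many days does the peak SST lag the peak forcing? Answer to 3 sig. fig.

Areal heat capacity C = 6.807×10^8 J/(m²·K) (given).
ω = 2π / 3.15×10^7 s = 1.99×10^-7 s⁻¹.
Phase lag φ = arctan(Cω/λ) = arctan(136/38.21) = 1.30 rad.
Time lag = φ / ω = 1.30 / 1.99×10^-7 = 6.51×10^6 s = 75.3 days.

75.3 days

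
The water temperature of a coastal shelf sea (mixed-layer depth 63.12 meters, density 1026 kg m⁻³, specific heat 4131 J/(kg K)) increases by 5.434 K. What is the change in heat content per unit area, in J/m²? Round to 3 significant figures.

Areal heat capacity C = ρ c_p D = 1026 × 4131 × 63.12 = 2.68×10^8 J/(m^2 K).
ΔQ = C ΔT = 2.68×10^8 × 5.434 = 1.45×10^9 J/m².

1.45×10^9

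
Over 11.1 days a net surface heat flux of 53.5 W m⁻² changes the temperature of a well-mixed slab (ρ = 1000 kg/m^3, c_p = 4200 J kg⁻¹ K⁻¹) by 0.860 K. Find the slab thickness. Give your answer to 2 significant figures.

14 m

Heat input Q = F Δt = 53.5 × 9.59×10^5 s = 5.13×10^7 J/m².
Required areal heat capacity C = Q / ΔT = 5.97×10^7 J/(m²·K).
Depth D = C / (ρ c_p) = 5.97×10^7 / (1000 × 4200) = 14.2 m.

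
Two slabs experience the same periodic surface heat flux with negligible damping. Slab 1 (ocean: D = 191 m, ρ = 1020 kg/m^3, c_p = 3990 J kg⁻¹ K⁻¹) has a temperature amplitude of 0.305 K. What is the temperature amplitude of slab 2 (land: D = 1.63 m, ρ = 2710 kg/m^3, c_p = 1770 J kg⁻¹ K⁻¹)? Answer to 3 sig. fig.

30.3 K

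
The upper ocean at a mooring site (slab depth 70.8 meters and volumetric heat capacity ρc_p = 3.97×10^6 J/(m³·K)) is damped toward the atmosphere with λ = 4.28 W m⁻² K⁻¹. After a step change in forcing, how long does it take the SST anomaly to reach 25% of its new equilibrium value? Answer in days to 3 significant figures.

Areal heat capacity C = ρc_p × D = 3.97×10^6 × 70.8 = 2.81×10^8 J/(m²·K).
τ = C / λ = 2.81×10^8 / 4.28 = 6.57×10^7 s.
Fraction reached: 1 − e^(−t/τ) = 0.25 ⇒ t = −τ ln(1 − 0.25) = τ × 0.288.
t = 1.89×10^7 s = 219 days.

219 days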